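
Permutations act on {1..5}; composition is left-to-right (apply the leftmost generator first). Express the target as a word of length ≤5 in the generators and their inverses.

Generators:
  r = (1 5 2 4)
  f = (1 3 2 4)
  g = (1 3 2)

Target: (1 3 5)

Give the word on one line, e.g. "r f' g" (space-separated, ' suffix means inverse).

f' r g

  after f': (1 4 2 3)
  after r: (2 3 5)
  after g: (1 3 5)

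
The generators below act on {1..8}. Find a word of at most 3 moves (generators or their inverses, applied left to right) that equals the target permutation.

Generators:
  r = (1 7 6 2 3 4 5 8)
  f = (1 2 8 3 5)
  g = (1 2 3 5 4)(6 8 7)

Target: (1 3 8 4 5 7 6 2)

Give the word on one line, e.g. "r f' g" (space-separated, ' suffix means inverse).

f r

  after f: (1 2 8 3 5)
  after r: (1 3 8 4 5 7 6 2)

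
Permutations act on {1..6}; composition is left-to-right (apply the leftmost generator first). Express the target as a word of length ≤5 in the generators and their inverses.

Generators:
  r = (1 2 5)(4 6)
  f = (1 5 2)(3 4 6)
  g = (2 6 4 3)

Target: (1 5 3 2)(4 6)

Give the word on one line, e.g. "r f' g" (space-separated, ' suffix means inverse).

  after r: (1 2 5)(4 6)
  after f': (1 5 2)(3 6)
  after g': (1 5 3 2)(4 6)

r f' g'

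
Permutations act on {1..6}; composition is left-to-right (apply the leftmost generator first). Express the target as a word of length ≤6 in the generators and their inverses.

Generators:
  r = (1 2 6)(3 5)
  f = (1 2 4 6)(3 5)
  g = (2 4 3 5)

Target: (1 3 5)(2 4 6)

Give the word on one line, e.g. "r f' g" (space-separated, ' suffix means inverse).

  after f: (1 2 4 6)(3 5)
  after g': (1 5 4 6)
  after f': (1 3 5 2)
  after r: (1 5 6)
  after f: (1 3 5)(2 4 6)

f g' f' r f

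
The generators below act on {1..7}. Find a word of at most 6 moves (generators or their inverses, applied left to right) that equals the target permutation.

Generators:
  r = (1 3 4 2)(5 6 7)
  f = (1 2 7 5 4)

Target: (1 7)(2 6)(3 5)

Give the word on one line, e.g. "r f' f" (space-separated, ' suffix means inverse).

f f r f'

  after f: (1 2 7 5 4)
  after f: (1 7 4 2 5)
  after r: (1 5 3 4)(2 6 7)
  after f': (1 7)(2 6)(3 5)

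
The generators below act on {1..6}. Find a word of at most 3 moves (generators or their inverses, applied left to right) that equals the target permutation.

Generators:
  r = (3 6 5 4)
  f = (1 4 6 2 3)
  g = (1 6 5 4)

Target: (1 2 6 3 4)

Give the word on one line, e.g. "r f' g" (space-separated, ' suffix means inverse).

g' r f'

  after g': (1 4 5 6)
  after r: (1 3 6)
  after f': (1 2 6 3 4)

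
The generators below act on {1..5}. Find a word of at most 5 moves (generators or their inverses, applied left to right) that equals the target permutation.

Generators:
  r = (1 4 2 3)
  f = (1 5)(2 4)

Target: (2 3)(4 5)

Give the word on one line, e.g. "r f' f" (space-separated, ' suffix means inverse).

  after f: (1 5)(2 4)
  after r: (1 5 4 3)
  after r: (1 5 2 3 4)
  after f': (2 3)(4 5)

f r r f'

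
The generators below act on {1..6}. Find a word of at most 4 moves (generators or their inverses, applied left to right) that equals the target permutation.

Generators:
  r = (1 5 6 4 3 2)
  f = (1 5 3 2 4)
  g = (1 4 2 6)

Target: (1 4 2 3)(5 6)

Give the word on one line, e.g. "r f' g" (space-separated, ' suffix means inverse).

  after r': (1 2 3 4 6 5)
  after g': (1 4 2 3)(5 6)

r' g'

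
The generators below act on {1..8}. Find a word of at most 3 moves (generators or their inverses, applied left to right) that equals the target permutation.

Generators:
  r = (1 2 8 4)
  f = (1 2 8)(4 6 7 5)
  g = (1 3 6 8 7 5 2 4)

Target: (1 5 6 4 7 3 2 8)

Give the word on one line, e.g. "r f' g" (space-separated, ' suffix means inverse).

g' g' g'

  after g': (1 4 2 5 7 8 6 3)
  after g': (1 2 7 6)(3 4 5 8)
  after g': (1 5 6 4 7 3 2 8)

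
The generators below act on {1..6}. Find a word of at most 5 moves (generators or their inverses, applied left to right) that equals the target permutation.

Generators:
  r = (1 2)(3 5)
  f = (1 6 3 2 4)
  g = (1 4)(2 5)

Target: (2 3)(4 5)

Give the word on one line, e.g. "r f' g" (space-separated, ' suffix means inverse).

  after g': (1 4)(2 5)
  after r': (1 4 2 3 5)
  after g': (2 3)(4 5)

g' r' g'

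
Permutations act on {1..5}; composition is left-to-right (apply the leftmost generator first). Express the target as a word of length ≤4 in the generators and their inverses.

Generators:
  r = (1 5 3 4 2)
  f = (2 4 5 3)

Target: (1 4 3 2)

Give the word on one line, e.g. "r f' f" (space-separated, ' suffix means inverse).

  after r: (1 5 3 4 2)
  after f': (1 4 3 2)

r f'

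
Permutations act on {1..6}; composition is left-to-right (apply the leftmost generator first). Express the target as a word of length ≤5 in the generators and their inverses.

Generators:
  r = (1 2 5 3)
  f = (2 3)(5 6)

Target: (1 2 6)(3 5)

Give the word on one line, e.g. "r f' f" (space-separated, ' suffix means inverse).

r' f' r' r' f

  after r': (1 3 5 2)
  after f': (1 2)(3 6 5)
  after r': (2 3 6)
  after r': (1 3 6)(2 5)
  after f: (1 2 6)(3 5)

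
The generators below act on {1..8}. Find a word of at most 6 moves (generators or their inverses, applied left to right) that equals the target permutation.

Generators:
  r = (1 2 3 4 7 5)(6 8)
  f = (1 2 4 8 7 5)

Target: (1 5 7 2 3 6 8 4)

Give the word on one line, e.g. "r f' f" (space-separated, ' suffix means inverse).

  after r': (1 5 7 4 3 2)(6 8)
  after f: (3 4)(6 7 8)
  after f: (1 2 4 3 8 6 5)
  after r': (2 3 6 7 4)
  after f': (1 5 7 2 3 6 8 4)

r' f f r' f'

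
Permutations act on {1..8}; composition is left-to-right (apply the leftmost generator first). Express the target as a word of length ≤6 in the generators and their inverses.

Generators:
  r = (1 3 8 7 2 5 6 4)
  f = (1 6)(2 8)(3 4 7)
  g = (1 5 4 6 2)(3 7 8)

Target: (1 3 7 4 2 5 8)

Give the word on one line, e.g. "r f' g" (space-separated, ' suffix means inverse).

  after f': (1 6)(2 8)(3 7 4)
  after g': (1 4 8 6 2 7 5)
  after r: (3 8 4 7 6 5)
  after r: (1 3 7 4 2 5 8)

f' g' r r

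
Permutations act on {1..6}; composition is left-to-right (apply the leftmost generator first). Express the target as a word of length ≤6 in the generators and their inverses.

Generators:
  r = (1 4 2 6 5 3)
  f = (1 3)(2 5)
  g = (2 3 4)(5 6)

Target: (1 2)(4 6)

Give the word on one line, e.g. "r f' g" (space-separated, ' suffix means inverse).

g f r' g r'

  after g: (2 3 4)(5 6)
  after f: (1 3 4 5 6 2)
  after r': (1 5 2 3)(4 6)
  after g: (1 6 2 4 5 3)
  after r': (1 2)(4 6)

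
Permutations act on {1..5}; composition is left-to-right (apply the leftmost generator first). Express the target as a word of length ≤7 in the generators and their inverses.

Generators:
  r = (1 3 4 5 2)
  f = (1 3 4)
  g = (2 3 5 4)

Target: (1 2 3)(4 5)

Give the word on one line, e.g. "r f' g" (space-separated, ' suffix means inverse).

f f g' g' g'

  after f: (1 3 4)
  after f: (1 4 3)
  after g': (1 5 3)(2 4)
  after g': (1 3)(2 5)
  after g': (1 2 3)(4 5)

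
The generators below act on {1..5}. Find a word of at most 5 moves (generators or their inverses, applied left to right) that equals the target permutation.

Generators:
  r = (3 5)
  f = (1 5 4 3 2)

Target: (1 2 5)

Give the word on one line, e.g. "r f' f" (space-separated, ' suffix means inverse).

r' f r' f

  after r': (3 5)
  after f: (1 5 2)(3 4)
  after r': (1 3 4 5 2)
  after f: (1 2 5)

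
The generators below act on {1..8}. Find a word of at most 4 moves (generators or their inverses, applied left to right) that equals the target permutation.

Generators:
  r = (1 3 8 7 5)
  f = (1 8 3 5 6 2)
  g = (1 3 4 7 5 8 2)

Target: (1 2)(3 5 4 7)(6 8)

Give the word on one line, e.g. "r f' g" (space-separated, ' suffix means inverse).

  after g': (1 2 8 5 7 4 3)
  after f: (2 3 8 6)(4 5 7)
  after g': (1 2)(3 5 4 7)(6 8)

g' f g'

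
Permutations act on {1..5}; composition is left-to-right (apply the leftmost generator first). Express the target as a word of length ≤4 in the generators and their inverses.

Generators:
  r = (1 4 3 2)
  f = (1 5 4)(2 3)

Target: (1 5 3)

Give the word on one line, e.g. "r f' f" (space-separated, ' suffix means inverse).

  after r: (1 4 3 2)
  after f': (1 5)(2 4)
  after r': (1 5 2)(3 4)
  after r': (1 5 3)

r f' r' r'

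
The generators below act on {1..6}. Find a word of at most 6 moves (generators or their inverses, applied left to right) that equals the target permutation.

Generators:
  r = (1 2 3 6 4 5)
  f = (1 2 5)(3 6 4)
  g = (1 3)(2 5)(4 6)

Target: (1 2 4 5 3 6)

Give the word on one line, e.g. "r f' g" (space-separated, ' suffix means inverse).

r f g' r' f

  after r: (1 2 3 6 4 5)
  after f: (1 5 2 6 3 4)
  after g': (1 2 4 3 6)
  after r': (2 6 5 4)
  after f: (1 2 4 5 3 6)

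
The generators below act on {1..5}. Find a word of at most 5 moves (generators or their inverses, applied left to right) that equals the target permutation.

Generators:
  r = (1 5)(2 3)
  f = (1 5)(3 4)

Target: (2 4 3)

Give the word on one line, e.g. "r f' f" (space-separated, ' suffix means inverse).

f' r f' r

  after f': (1 5)(3 4)
  after r: (2 3 4)
  after f': (1 5)(2 4)
  after r: (2 4 3)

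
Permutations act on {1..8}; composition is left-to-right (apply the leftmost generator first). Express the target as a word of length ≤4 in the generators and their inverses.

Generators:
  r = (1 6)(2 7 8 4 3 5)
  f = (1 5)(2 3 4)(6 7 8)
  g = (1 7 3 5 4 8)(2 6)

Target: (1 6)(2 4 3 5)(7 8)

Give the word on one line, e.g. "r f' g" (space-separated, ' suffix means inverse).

f r g

  after f: (1 5)(2 3 4)(6 7 8)
  after r: (1 2 5 6 8)(4 7)
  after g: (1 6)(2 4 3 5)(7 8)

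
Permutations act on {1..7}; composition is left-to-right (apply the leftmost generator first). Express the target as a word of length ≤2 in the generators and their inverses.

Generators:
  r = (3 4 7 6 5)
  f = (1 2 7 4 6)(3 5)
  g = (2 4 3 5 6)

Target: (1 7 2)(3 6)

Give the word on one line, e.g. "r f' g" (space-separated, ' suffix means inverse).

  after f': (1 6 4 7 2)(3 5)
  after r': (1 7 2)(3 6)

f' r'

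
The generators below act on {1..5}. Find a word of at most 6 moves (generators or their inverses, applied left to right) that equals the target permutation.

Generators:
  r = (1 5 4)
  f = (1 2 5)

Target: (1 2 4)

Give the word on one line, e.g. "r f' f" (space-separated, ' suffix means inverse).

r f f r'

  after r: (1 5 4)
  after f: (2 5 4)
  after f: (1 2)(4 5)
  after r': (1 2 4)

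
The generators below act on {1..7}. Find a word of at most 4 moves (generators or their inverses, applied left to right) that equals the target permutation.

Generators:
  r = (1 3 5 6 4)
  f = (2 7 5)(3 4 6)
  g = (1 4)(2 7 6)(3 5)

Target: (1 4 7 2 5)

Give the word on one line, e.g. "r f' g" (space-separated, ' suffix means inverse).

r' r' f'

  after r': (1 4 6 5 3)
  after r': (1 6 3 4 5)
  after f': (1 4 7 2 5)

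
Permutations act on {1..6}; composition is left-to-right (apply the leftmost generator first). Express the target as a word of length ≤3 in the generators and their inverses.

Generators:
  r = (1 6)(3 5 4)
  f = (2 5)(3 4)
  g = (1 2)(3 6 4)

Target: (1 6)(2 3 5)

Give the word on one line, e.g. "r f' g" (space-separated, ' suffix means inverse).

f r'

  after f: (2 5)(3 4)
  after r': (1 6)(2 3 5)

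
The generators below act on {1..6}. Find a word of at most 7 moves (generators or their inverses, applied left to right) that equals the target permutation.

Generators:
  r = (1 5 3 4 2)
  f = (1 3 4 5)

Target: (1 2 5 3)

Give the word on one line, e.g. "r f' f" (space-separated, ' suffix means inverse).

  after f': (1 5 4 3)
  after r: (1 3 5 2)
  after f: (1 4 5 2 3)
  after r: (1 2 4 3 5)
  after f: (1 2 5 3)

f' r f r f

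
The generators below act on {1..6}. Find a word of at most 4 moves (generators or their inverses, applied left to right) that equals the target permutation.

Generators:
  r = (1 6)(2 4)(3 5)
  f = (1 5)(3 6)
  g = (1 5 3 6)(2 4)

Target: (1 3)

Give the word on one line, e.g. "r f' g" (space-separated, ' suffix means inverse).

  after g: (1 5 3 6)(2 4)
  after r': (1 3)

g r'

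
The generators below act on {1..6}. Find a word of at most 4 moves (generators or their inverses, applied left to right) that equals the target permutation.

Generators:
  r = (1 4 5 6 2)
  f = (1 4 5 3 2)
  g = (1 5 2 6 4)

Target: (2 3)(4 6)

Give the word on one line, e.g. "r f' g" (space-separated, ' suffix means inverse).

f' r' g' r

  after f': (1 2 3 5 4)
  after r': (1 6 5)(2 3 4)
  after g': (1 2 3 6)(4 5)
  after r: (2 3)(4 6)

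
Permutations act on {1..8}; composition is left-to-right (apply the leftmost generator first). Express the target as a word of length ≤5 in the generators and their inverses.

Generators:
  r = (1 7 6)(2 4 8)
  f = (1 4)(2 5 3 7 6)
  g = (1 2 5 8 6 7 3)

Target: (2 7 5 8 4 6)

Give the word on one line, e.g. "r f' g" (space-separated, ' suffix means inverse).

f r g g r'

  after f: (1 4)(2 5 3 7 6)
  after r: (1 8 2 5 3 6 4 7)
  after g: (1 6 4 3 7 2 8 5)
  after g: (1 7 5 2 6 4)
  after r': (2 7 5 8 4 6)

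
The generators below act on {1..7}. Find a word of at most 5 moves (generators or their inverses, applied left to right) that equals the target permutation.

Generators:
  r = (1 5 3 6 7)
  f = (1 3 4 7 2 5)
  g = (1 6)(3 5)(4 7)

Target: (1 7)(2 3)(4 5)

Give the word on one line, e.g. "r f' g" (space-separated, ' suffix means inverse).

  after f': (1 5 2 7 4 3)
  after f': (1 2 4)(3 5 7)
  after f': (1 7)(2 3)(4 5)

f' f' f'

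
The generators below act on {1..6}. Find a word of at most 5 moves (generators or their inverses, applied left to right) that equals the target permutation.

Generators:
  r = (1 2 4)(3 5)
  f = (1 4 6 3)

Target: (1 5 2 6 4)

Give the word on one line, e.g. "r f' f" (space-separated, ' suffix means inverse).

r' f' f' r'

  after r': (1 4 2)(3 5)
  after f': (2 3 5 6 4)
  after f': (1 3 5 4 2 6)
  after r': (1 5 2 6 4)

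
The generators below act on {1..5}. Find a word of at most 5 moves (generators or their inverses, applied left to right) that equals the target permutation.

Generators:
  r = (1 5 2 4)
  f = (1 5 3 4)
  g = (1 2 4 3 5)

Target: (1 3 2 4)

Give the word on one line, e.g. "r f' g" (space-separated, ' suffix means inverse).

  after g': (1 5 3 4 2)
  after f: (1 3)(2 5 4)
  after r': (1 3 4 5 2)
  after r': (1 3 2 4)

g' f r' r'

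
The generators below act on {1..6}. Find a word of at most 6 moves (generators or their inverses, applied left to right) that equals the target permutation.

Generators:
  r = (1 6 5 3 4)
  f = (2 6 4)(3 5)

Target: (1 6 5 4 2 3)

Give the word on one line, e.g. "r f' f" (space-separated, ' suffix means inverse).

r f' r' f' f'

  after r: (1 6 5 3 4)
  after f': (1 2 4)(3 6)
  after r': (1 2 3)(5 6)
  after f': (1 4 6 3)(2 5)
  after f': (1 6 5 4 2 3)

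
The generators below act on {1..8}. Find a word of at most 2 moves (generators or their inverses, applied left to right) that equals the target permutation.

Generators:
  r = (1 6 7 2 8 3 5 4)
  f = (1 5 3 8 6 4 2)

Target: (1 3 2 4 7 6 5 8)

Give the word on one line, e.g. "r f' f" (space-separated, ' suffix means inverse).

  after f: (1 5 3 8 6 4 2)
  after r': (1 3 2 4 7 6 5 8)

f r'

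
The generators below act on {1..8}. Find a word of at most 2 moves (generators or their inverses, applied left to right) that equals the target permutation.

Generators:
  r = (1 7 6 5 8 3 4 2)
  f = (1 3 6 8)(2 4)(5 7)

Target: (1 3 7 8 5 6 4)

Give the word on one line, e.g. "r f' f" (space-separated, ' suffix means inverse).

  after f': (1 8 6 3)(2 4)(5 7)
  after r: (1 3 7 8 5 6 4)

f' r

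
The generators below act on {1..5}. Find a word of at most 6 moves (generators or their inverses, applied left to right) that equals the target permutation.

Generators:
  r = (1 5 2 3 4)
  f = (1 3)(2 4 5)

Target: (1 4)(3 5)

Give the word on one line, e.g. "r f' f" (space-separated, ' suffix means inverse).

f' r f' f' f'

  after f': (1 3)(2 5 4)
  after r: (1 4 3 5)
  after f': (1 2 5 3 4)
  after f': (1 5)(2 4 3)
  after f': (1 4)(3 5)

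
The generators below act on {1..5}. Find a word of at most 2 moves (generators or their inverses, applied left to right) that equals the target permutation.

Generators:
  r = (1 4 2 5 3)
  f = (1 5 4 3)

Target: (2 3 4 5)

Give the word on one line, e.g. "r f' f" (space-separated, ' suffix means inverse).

r' f

  after r': (1 3 5 2 4)
  after f: (2 3 4 5)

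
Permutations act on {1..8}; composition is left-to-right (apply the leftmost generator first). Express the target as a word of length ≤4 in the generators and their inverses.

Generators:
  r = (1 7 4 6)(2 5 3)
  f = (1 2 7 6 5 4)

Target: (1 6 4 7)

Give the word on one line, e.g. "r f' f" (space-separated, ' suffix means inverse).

  after r: (1 7 4 6)(2 5 3)
  after r: (1 4)(2 3 5)(6 7)
  after r: (1 6 4 7)

r r r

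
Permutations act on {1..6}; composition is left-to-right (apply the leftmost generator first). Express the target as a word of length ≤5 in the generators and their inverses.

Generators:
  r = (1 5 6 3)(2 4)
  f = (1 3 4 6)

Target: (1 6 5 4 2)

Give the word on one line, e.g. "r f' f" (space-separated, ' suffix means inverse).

  after r': (1 3 6 5)(2 4)
  after f': (2 3 4)(5 6)
  after f': (1 6 5 4 2)

r' f' f'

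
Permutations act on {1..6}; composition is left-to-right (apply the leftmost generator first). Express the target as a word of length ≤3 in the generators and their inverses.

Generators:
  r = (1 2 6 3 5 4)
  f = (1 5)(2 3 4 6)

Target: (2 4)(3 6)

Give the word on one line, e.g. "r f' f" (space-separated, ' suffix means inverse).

f f

  after f: (1 5)(2 3 4 6)
  after f: (2 4)(3 6)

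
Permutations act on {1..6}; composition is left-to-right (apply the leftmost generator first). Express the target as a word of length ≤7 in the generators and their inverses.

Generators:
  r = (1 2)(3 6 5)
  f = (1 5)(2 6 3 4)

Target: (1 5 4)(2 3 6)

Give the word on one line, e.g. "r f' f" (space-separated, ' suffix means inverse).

f f r' r' f

  after f: (1 5)(2 6 3 4)
  after f: (2 3)(4 6)
  after r': (1 2 5 6 4 3)
  after r': (2 6 4 5 3)
  after f: (1 5 4)(2 3 6)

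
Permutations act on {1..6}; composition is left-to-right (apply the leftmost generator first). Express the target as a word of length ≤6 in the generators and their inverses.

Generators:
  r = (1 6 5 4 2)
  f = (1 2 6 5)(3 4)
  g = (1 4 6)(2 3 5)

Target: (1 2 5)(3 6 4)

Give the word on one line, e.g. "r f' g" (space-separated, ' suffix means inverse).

g r f f g

  after g: (1 4 6)(2 3 5)
  after r: (1 2 3 4 5)
  after f: (1 6 5 2 4)
  after f: (1 5 6)(2 3 4)
  after g: (1 2 5)(3 6 4)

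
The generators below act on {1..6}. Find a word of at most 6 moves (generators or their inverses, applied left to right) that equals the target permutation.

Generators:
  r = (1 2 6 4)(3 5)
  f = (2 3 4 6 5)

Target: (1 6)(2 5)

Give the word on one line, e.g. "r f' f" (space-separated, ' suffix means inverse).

f' f' f' r' f

  after f': (2 5 6 4 3)
  after f': (2 6 3 5 4)
  after f': (2 4 5 3 6)
  after r': (1 4 3 2 6)
  after f: (1 6)(2 5)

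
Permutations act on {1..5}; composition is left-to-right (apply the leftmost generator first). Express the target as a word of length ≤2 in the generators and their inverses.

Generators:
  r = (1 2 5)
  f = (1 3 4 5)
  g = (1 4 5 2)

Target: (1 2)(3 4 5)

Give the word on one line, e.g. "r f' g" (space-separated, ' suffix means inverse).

r f

  after r: (1 2 5)
  after f: (1 2)(3 4 5)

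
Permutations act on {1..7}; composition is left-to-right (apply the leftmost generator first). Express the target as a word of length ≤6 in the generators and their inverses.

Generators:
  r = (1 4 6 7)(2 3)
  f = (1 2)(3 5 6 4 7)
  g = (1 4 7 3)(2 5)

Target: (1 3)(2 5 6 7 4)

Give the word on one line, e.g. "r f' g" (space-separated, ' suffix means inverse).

r r r f

  after r: (1 4 6 7)(2 3)
  after r: (1 6)(4 7)
  after r: (1 7 6 4)(2 3)
  after f: (1 3)(2 5 6 7 4)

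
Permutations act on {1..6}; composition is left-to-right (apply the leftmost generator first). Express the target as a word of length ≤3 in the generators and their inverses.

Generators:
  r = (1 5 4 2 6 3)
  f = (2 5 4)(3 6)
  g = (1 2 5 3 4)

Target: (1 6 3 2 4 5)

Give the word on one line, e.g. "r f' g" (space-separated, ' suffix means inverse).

g r

  after g: (1 2 5 3 4)
  after r: (1 6 3 2 4 5)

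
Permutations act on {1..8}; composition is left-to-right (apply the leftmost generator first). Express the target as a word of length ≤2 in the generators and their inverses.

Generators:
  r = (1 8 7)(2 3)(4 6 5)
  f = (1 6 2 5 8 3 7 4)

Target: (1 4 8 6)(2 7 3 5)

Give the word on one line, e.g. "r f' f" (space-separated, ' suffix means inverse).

  after r': (1 7 8)(2 3)(4 5 6)
  after f: (1 4 8 6)(2 7 3 5)

r' f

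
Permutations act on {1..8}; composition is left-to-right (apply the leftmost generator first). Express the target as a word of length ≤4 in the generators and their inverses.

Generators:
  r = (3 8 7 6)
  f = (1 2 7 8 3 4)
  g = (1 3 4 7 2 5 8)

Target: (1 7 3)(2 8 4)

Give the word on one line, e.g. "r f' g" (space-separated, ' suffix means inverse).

f f

  after f: (1 2 7 8 3 4)
  after f: (1 7 3)(2 8 4)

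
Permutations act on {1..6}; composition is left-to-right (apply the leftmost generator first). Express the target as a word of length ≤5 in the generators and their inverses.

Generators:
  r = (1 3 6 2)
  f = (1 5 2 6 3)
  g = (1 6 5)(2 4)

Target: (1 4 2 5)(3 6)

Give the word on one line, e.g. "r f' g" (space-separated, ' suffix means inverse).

r r r g

  after r: (1 3 6 2)
  after r: (1 6)(2 3)
  after r: (1 2 6 3)
  after g: (1 4 2 5)(3 6)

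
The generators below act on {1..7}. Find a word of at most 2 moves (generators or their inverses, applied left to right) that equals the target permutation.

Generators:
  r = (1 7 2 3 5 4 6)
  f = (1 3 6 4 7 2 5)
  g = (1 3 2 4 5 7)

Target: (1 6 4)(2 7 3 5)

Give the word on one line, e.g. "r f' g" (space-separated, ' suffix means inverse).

g f

  after g: (1 3 2 4 5 7)
  after f: (1 6 4)(2 7 3 5)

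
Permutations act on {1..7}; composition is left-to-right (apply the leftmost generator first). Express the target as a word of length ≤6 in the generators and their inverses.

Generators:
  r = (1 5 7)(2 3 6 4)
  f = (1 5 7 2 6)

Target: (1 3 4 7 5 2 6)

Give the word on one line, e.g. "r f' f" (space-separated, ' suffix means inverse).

  after r': (1 7 5)(2 4 6 3)
  after f: (1 2 4)(3 6)
  after r: (1 3 4 5 7)
  after f: (1 3 4 7 5 2 6)

r' f r f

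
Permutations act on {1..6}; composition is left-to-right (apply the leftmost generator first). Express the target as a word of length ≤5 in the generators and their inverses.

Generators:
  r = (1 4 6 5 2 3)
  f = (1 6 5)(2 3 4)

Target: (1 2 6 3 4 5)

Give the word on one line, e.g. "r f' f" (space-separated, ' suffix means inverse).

r f' r r f

  after r: (1 4 6 5 2 3)
  after f': (1 3 5 4)
  after r: (2 3)(5 6)
  after r: (1 4 6 2)
  after f: (1 2 6 3 4 5)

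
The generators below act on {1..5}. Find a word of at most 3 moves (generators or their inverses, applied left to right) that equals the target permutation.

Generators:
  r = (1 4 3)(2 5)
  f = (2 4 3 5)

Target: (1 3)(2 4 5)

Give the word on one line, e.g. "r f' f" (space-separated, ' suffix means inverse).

r' r' f

  after r': (1 3 4)(2 5)
  after r': (1 4 3)
  after f: (1 3)(2 4 5)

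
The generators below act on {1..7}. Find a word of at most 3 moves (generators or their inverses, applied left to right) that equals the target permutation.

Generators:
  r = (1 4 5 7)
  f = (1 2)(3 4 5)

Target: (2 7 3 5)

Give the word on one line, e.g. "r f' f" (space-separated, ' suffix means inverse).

f' r' f

  after f': (1 2)(3 5 4)
  after r': (1 2 7 5)(3 4)
  after f: (2 7 3 5)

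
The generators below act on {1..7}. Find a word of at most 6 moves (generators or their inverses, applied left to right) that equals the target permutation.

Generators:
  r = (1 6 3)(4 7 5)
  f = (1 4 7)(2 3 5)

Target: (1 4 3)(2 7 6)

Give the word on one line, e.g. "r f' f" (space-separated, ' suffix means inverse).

  after f': (1 7 4)(2 5 3)
  after f': (1 4 7)(2 3 5)
  after r: (1 7 6 3 4 5 2)
  after f': (1 4 3)(2 7 6)

f' f' r f'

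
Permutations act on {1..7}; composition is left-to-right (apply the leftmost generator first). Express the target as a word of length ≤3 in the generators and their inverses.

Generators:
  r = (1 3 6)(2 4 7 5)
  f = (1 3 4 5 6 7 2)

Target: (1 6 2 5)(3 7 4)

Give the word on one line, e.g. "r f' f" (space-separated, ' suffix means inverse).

f' r' f

  after f': (1 2 7 6 5 4 3)
  after r': (1 5 2 4)(3 6 7)
  after f: (1 6 2 5)(3 7 4)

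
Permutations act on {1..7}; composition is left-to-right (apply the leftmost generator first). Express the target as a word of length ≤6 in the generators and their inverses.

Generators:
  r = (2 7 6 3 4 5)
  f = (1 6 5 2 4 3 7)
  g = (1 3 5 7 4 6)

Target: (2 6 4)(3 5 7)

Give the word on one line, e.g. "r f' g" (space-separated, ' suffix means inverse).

r' r' r' r'

  after r': (2 5 4 3 6 7)
  after r': (2 4 6)(3 7 5)
  after r': (2 3)(4 7)(5 6)
  after r': (2 6 4)(3 5 7)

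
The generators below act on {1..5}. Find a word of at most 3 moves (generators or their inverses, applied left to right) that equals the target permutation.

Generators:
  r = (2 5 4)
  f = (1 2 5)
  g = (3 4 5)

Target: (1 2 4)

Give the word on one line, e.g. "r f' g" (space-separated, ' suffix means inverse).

r' f

  after r': (2 4 5)
  after f: (1 2 4)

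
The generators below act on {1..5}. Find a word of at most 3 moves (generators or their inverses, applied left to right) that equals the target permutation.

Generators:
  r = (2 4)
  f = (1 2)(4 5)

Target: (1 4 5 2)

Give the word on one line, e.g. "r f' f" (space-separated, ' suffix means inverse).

  after f': (1 2)(4 5)
  after r': (1 4 5 2)

f' r'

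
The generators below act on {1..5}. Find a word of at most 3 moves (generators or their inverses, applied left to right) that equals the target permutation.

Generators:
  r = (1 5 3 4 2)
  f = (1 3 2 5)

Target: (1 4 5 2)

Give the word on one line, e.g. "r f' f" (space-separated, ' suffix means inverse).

r f' r'

  after r: (1 5 3 4 2)
  after f': (1 2 5)(3 4)
  after r': (1 4 5 2)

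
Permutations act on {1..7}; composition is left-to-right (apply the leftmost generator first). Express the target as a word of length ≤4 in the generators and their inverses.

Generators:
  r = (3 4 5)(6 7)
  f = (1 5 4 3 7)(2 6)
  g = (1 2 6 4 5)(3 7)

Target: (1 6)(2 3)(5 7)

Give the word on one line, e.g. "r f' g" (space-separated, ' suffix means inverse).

f r' g'

  after f: (1 5 4 3 7)(2 6)
  after r': (1 4 5 3 6 2 7)
  after g': (1 6)(2 3)(5 7)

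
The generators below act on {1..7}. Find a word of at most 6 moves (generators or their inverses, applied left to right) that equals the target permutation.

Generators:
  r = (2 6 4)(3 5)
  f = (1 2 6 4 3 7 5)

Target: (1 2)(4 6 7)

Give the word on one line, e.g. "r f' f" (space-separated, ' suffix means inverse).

  after r': (2 4 6)(3 5)
  after r': (2 6 4)
  after f: (1 2 4 6 3 7 5)
  after r: (1 6 5)(3 7)
  after f': (1 2)(4 6 7)

r' r' f r f'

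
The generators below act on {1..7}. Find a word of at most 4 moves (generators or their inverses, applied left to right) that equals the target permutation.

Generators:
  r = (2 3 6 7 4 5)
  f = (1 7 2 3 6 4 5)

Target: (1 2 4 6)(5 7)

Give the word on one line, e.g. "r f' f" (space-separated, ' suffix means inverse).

f' r r f'

  after f': (1 5 4 6 3 2 7)
  after r: (1 2 4 7)
  after r: (1 3 6 7)(2 5)
  after f': (1 2 4 6)(5 7)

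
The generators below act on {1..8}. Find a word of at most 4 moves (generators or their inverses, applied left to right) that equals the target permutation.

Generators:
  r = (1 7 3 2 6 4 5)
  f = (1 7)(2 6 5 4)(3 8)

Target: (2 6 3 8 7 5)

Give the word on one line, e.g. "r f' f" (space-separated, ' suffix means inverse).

f' r'

  after f': (1 7)(2 4 5 6)(3 8)
  after r': (2 6 3 8 7 5)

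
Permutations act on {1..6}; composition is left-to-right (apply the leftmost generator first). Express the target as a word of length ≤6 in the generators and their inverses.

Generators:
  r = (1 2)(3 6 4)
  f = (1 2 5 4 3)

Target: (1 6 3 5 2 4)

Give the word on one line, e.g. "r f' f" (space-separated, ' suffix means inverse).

f f f r'

  after f: (1 2 5 4 3)
  after f: (1 5 3 2 4)
  after f: (1 4 2 3 5)
  after r': (1 6 3 5 2 4)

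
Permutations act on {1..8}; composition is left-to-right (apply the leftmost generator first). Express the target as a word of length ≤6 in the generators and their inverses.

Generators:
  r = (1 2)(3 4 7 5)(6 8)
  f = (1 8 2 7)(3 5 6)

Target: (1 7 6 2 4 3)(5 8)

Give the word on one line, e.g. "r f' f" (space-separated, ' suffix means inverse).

f' r' f r

  after f': (1 7 2 8)(3 6 5)
  after r': (1 4 3 8 2 6 7)
  after f: (1 4 5 6)(2 3)(7 8)
  after r: (1 7 6 2 4 3)(5 8)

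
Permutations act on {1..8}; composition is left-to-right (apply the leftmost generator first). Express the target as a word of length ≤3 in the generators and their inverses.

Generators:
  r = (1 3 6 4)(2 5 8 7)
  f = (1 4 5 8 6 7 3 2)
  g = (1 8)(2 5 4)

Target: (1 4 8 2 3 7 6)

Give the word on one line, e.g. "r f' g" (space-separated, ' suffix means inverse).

f' g'

  after f': (1 2 3 7 6 8 5 4)
  after g': (1 4 8 2 3 7 6)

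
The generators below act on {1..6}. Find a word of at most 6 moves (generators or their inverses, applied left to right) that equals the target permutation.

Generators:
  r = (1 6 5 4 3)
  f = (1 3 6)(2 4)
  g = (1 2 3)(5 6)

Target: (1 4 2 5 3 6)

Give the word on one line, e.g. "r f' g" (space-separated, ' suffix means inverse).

  after f: (1 3 6)(2 4)
  after r': (1 4 2 5 6 3)
  after f: (1 2 5)
  after f: (1 4 2 5 3 6)

f r' f f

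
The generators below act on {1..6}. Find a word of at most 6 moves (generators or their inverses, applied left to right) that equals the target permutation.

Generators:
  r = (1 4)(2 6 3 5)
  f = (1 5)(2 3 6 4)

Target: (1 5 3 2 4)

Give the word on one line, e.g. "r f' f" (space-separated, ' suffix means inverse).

f r' f r' r'

  after f: (1 5)(2 3 6 4)
  after r': (1 3 2 6)(4 5)
  after f: (1 6 5 2 4)
  after r': (1 2)(3 6)
  after r': (1 5 3 2 4)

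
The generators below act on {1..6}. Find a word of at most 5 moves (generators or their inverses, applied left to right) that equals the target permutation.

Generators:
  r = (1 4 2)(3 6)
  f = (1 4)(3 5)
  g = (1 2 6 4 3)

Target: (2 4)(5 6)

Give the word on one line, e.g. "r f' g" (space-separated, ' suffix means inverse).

r' f r

  after r': (1 2 4)(3 6)
  after f: (1 2)(3 6 5)
  after r: (2 4)(5 6)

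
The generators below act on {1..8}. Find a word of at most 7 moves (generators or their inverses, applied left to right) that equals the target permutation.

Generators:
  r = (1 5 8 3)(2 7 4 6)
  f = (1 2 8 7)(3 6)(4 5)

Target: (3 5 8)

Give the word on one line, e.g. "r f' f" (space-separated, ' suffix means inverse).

  after r': (1 3 8 5)(2 6 4 7)
  after f: (1 6 5 2 3 7 8 4)
  after r': (1 4 3 2 8 7 5 6)
  after f: (1 5 3 8)(2 7 4 6)
  after r': (3 5 8)

r' f r' f r'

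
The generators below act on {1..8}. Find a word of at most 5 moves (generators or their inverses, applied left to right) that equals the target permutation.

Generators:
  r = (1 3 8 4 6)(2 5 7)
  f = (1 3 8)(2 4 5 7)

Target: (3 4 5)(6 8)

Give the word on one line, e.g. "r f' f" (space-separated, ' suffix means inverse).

  after f': (1 8 3)(2 7 5 4)
  after r': (1 3 6 4 7 2 5 8)
  after r': (3 4 5)(6 8)

f' r' r'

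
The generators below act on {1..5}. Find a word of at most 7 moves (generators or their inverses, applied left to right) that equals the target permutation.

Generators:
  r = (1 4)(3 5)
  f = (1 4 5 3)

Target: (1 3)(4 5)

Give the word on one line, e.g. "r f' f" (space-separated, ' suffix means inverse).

f' r r f' r'

  after f': (1 3 5 4)
  after r: (1 5)
  after r: (1 3 5 4)
  after f': (1 5)(3 4)
  after r': (1 3)(4 5)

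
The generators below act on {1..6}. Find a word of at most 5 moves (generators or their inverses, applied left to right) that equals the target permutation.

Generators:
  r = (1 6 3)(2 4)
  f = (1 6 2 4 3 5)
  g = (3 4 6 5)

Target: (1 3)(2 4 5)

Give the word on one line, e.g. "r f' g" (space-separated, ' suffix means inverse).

g' g' r'

  after g': (3 5 6 4)
  after g': (3 6)(4 5)
  after r': (1 3)(2 4 5)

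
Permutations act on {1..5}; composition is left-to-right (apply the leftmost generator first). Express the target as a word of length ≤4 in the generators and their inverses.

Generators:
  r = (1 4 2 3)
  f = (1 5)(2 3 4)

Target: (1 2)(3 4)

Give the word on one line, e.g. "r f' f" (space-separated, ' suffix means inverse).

r' r'

  after r': (1 3 2 4)
  after r': (1 2)(3 4)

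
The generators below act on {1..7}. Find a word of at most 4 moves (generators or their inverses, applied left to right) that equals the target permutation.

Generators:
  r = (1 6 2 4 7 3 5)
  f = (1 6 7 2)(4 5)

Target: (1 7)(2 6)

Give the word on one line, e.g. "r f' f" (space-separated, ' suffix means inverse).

f f

  after f: (1 6 7 2)(4 5)
  after f: (1 7)(2 6)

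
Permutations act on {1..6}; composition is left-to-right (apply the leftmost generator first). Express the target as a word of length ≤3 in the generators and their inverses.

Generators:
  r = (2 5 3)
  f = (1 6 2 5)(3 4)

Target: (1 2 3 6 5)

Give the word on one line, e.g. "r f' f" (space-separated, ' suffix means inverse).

r' f' f'

  after r': (2 3 5)
  after f': (1 5 6)(2 4 3)
  after f': (1 2 3 6 5)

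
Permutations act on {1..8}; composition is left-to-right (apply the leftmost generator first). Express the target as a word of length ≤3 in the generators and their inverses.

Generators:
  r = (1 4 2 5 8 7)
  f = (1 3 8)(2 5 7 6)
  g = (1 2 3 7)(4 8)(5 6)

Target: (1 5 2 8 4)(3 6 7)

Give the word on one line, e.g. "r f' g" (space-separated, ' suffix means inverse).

g f

  after g: (1 2 3 7)(4 8)(5 6)
  after f: (1 5 2 8 4)(3 6 7)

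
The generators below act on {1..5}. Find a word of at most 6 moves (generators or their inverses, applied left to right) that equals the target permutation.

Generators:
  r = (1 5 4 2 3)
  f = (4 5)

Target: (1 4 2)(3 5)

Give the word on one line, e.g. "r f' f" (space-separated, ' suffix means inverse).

f' r' r' r'

  after f': (4 5)
  after r': (1 3 2 4)
  after r': (1 2 5)(3 4)
  after r': (1 4 2)(3 5)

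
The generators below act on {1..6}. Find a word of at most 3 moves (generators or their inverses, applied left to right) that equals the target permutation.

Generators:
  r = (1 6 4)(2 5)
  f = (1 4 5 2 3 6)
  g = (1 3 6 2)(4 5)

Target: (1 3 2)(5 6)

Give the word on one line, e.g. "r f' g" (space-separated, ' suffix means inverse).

f' f' r

  after f': (1 6 3 2 5 4)
  after f': (1 3 5)(2 4 6)
  after r: (1 3 2)(5 6)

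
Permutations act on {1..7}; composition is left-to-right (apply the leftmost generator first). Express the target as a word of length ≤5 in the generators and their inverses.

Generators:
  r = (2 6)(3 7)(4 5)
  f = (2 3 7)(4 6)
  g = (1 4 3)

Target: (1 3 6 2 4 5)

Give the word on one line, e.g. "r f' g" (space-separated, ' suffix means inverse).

f f r g'

  after f: (2 3 7)(4 6)
  after f: (2 7 3)
  after r: (2 3 6)(4 5)
  after g': (1 3 6 2 4 5)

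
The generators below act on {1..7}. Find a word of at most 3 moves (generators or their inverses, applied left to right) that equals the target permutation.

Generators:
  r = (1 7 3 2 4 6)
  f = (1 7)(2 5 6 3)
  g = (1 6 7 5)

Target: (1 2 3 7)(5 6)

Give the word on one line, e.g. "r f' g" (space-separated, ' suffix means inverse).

  after g': (1 5 7 6)
  after f': (1 2 3 6 7 5)
  after g: (1 2 3 7)(5 6)

g' f' g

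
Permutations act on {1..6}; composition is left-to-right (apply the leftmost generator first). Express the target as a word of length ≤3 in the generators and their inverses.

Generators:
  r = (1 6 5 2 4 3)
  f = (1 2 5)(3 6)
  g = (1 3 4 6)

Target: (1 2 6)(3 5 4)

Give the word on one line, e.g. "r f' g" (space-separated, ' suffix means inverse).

  after f': (1 5 2)(3 6)
  after r: (1 2 6)(3 5 4)

f' r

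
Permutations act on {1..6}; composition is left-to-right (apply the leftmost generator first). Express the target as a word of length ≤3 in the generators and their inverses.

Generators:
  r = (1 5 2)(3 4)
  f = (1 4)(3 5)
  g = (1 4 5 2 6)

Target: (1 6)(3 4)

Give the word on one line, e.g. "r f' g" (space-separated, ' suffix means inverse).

g f' g'

  after g: (1 4 5 2 6)
  after f': (2 6 4 3 5)
  after g': (1 6)(3 4)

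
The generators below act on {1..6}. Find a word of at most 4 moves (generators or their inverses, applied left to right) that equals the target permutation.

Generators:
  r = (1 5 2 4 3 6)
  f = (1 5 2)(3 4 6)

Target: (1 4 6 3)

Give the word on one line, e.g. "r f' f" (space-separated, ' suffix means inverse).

f' r

  after f': (1 2 5)(3 6 4)
  after r: (1 4 6 3)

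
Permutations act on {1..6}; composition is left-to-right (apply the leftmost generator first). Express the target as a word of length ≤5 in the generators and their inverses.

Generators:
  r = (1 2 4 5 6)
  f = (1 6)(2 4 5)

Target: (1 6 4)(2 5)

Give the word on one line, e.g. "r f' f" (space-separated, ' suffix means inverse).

  after f': (1 6)(2 5 4)
  after r: (2 6)
  after f: (1 6 4 5 2)
  after f: (2 6 5 4)
  after r': (1 6 4)(2 5)

f' r f f r'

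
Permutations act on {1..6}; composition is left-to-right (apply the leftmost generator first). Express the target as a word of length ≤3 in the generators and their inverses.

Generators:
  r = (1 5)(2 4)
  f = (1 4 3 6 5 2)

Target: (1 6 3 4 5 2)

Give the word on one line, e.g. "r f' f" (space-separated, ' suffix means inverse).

r f'

  after r: (1 5)(2 4)
  after f': (1 6 3 4 5 2)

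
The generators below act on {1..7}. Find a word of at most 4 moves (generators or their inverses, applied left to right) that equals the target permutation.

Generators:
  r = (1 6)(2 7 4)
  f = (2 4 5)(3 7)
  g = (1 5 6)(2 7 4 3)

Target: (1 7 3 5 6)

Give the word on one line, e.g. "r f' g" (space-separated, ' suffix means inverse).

  after g: (1 5 6)(2 7 4 3)
  after r': (1 5)(3 4)
  after f: (1 2 4 7 3 5)
  after r: (1 7 3 5 6)

g r' f r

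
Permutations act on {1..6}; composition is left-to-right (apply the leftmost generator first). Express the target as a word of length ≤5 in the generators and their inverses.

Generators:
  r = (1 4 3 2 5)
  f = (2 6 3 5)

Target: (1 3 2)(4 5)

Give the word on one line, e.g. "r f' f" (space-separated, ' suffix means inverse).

  after f: (2 6 3 5)
  after f: (2 3)(5 6)
  after r': (1 5 6 2 4)
  after f: (1 2 4)(3 5)
  after r': (1 3 2)(4 5)

f f r' f r'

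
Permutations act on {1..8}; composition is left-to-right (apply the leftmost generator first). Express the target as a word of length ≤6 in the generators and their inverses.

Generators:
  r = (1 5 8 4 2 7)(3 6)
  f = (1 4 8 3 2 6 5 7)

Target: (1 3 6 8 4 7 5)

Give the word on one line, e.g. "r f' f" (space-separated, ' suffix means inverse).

r' f' f' r'

  after r': (1 7 2 4 8 5)(3 6)
  after f': (1 5 7 3 2)(6 8)
  after f': (1 6 4)(2 7 8)
  after r': (1 3 6 8 4 7 5)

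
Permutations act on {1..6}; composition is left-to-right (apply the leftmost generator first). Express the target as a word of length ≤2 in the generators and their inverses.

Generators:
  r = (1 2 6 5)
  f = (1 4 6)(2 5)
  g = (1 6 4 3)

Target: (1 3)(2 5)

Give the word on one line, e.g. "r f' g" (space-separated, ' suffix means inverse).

g' f'

  after g': (1 3 4 6)
  after f': (1 3)(2 5)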